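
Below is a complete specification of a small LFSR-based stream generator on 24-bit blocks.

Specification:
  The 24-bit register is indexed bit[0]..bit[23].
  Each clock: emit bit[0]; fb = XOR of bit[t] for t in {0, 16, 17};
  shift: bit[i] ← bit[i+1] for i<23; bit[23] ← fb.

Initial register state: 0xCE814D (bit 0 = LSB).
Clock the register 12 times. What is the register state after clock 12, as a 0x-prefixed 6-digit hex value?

0x7E4CE8

reg_0 = 0xCE814D
clock 1: out=1, reg = 0x6740A6
clock 2: out=0, reg = 0x33A053
clock 3: out=1, reg = 0x99D029
clock 4: out=1, reg = 0x4CE814
clock 5: out=0, reg = 0x26740A
clock 6: out=0, reg = 0x933A05
clock 7: out=1, reg = 0xC99D02
clock 8: out=0, reg = 0xE4CE81
clock 9: out=1, reg = 0xF26740
clock 10: out=0, reg = 0xF933A0
clock 11: out=0, reg = 0xFC99D0
clock 12: out=0, reg = 0x7E4CE8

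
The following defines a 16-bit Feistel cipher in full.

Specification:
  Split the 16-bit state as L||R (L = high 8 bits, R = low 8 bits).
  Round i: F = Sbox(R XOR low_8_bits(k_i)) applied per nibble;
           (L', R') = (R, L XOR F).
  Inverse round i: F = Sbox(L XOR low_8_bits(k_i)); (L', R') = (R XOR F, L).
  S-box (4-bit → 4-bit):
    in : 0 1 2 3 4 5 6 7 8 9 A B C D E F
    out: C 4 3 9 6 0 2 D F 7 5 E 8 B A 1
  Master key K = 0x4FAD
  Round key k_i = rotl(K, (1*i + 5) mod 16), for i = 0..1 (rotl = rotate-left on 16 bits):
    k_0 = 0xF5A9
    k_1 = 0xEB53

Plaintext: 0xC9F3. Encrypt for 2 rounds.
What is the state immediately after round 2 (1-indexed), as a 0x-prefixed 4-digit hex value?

0xCC82

s_0 = plaintext = 0xC9F3
s_1 = Round(s_0, k_0) = 0xF3CC
s_2 = Round(s_1, k_1) = 0xCC82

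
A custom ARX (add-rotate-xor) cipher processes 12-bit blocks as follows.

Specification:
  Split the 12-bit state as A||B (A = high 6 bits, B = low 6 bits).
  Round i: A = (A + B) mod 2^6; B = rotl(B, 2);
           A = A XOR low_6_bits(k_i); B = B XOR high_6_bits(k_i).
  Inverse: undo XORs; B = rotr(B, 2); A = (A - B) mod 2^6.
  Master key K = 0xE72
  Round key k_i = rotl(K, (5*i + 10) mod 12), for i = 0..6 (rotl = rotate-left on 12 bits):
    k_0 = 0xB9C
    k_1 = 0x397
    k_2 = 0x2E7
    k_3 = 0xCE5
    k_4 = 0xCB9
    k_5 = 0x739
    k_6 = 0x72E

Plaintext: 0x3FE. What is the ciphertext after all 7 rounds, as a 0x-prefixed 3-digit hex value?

s_0 = plaintext = 0x3FE
s_1 = Round(s_0, k_0) = 0x455
s_2 = Round(s_1, k_1) = 0xC5B
s_3 = Round(s_2, k_2) = 0xAE6
s_4 = Round(s_3, k_3) = 0xD29
s_5 = Round(s_4, k_4) = 0x914
s_6 = Round(s_5, k_5) = 0x04D
s_7 = Round(s_6, k_6) = 0x828

0x828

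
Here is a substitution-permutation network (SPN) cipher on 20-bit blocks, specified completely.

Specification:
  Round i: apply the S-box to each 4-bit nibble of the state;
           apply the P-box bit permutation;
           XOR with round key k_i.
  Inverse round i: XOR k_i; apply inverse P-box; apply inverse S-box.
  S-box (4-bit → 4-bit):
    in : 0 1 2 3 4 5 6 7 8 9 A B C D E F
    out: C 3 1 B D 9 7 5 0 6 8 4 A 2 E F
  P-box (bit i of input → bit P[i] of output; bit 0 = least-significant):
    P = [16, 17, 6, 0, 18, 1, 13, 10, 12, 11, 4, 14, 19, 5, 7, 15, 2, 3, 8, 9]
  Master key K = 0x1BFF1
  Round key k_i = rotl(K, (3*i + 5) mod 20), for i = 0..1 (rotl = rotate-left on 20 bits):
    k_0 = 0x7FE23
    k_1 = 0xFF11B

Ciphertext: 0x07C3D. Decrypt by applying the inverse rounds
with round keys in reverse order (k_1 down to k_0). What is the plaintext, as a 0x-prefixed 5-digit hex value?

0x0A0D8

s_0 = ciphertext = 0x07C3D
s_1 = InvRound(s_0, k_1) = 0x73D31
s_2 = InvRound(s_1, k_0) = 0x0A0D8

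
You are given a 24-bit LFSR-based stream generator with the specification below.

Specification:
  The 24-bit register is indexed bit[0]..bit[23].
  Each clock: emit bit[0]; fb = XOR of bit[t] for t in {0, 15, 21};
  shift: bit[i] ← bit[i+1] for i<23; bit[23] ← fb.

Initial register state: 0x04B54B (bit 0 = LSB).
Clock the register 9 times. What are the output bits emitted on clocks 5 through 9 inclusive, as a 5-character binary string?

00101

reg_0 = 0x04B54B
clock 1: out=1, reg = 0x025AA5
clock 2: out=1, reg = 0x812D52
clock 3: out=0, reg = 0x4096A9
clock 4: out=1, reg = 0x204B54
clock 5: out=0, reg = 0x9025AA
clock 6: out=0, reg = 0x4812D5
clock 7: out=1, reg = 0xA4096A
clock 8: out=0, reg = 0xD204B5
clock 9: out=1, reg = 0xE9025A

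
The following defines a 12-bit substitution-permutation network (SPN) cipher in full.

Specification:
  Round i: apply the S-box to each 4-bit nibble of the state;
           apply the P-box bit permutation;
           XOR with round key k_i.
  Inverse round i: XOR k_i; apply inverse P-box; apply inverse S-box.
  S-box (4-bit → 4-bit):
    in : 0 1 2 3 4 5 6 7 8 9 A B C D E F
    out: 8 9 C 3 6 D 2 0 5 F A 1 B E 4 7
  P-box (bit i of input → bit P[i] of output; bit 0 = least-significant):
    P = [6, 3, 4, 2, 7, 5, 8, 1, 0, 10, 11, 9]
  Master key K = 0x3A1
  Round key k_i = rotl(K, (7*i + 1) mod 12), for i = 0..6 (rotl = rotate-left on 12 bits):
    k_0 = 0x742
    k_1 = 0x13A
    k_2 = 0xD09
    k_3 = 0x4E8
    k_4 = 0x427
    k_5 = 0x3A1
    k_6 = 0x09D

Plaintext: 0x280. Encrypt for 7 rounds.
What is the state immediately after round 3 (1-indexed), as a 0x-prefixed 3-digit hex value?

0xCEF

s_0 = plaintext = 0x280
s_1 = Round(s_0, k_0) = 0xCC6
s_2 = Round(s_1, k_1) = 0x791
s_3 = Round(s_2, k_2) = 0xCEF
s_4 = Round(s_3, k_3) = 0x3B1
s_5 = Round(s_4, k_4) = 0x0E2
s_6 = Round(s_5, k_5) = 0x0B5
s_7 = Round(s_6, k_6) = 0x249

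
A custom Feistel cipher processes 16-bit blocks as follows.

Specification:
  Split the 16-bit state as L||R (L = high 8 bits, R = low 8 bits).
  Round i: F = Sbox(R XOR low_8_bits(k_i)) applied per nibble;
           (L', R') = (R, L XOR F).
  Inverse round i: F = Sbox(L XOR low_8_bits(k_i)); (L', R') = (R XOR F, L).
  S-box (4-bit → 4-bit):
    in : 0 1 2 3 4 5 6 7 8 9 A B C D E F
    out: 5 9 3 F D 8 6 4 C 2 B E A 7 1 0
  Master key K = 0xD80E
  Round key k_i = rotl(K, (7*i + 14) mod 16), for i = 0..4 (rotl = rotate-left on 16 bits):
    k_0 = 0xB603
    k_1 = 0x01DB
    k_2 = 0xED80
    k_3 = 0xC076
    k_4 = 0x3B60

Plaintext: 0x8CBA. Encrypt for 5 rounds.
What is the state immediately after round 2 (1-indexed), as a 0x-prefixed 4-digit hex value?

0x6E52

s_0 = plaintext = 0x8CBA
s_1 = Round(s_0, k_0) = 0xBA6E
s_2 = Round(s_1, k_1) = 0x6E52
s_3 = Round(s_2, k_2) = 0x521D
s_4 = Round(s_3, k_3) = 0x1D3C
s_5 = Round(s_4, k_4) = 0x3C97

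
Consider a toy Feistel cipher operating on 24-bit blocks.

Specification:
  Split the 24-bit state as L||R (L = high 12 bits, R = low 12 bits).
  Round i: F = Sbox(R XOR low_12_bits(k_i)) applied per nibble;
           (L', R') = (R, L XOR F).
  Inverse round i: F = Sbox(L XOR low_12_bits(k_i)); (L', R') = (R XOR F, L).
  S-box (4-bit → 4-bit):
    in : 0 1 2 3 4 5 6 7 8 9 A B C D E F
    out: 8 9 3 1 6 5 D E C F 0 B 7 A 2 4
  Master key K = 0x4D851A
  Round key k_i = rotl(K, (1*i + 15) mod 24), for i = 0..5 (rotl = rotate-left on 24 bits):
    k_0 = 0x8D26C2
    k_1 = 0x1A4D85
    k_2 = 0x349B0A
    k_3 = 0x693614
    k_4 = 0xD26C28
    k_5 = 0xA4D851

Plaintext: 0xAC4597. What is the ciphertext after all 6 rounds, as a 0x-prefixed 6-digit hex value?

s_0 = plaintext = 0xAC4597
s_1 = Round(s_0, k_0) = 0x597B91
s_2 = Round(s_1, k_1) = 0xB91801
s_3 = Round(s_2, k_2) = 0x801A1A
s_4 = Round(s_3, k_3) = 0xA1AF83
s_5 = Round(s_4, k_4) = 0xF83B11
s_6 = Round(s_5, k_5) = 0xB11EEB

0xB11EEB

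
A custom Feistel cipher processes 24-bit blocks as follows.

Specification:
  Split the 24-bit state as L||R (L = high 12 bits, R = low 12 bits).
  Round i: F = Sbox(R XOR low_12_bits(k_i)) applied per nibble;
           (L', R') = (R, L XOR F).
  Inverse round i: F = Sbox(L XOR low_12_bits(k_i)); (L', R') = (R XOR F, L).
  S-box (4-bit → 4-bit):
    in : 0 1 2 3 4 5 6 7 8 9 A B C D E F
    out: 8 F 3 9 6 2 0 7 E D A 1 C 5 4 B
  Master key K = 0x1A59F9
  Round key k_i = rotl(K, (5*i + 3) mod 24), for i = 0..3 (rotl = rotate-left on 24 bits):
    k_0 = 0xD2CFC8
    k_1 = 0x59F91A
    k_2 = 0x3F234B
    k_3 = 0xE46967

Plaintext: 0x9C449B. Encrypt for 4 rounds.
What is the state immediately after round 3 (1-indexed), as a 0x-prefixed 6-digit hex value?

s_0 = plaintext = 0x9C449B
s_1 = Round(s_0, k_0) = 0x49B8ED
s_2 = Round(s_1, k_1) = 0x8EDB2C
s_3 = Round(s_2, k_2) = 0xB2C6EA
s_4 = Round(s_3, k_3) = 0x6EA0C9

0xB2C6EA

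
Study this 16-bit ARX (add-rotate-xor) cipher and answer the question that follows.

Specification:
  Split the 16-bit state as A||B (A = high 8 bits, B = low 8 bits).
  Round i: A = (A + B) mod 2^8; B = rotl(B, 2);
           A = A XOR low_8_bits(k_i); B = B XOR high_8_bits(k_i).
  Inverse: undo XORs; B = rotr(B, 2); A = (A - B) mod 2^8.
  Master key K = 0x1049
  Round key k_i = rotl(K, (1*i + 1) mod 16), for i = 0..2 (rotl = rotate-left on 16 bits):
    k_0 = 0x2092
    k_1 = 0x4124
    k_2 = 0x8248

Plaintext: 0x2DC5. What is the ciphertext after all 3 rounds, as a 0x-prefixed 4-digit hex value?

0x18F4

s_0 = plaintext = 0x2DC5
s_1 = Round(s_0, k_0) = 0x6037
s_2 = Round(s_1, k_1) = 0xB39D
s_3 = Round(s_2, k_2) = 0x18F4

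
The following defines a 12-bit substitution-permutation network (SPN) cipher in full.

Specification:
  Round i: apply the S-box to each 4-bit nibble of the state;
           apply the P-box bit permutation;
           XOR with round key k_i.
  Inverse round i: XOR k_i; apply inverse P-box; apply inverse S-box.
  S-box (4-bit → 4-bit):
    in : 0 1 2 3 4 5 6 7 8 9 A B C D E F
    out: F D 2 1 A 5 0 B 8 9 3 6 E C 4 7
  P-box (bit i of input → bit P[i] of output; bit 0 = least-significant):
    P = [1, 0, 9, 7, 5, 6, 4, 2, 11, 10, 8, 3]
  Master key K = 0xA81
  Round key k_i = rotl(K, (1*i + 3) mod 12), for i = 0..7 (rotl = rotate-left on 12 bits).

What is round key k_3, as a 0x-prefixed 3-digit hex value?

0x06A

K = 0xA81
k_0 = rotl(K, (1*0+3) mod 12) = rotl(K, 3) = 0x40D
k_1 = rotl(K, (1*1+3) mod 12) = rotl(K, 4) = 0x81A
k_2 = rotl(K, (1*2+3) mod 12) = rotl(K, 5) = 0x035
k_3 = rotl(K, (1*3+3) mod 12) = rotl(K, 6) = 0x06A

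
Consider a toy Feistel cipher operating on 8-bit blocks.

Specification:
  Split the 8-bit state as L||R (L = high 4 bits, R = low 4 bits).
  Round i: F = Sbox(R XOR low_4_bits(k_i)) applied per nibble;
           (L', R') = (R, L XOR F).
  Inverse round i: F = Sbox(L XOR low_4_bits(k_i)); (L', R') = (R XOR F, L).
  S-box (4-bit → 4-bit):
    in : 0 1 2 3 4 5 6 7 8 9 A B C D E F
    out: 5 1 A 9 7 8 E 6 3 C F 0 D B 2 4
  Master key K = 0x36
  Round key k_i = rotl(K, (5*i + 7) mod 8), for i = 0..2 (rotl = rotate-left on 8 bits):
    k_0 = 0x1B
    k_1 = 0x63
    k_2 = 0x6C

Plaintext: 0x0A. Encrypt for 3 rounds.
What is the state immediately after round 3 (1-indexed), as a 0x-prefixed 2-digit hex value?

s_0 = plaintext = 0x0A
s_1 = Round(s_0, k_0) = 0xA1
s_2 = Round(s_1, k_1) = 0x10
s_3 = Round(s_2, k_2) = 0x0C

0x0C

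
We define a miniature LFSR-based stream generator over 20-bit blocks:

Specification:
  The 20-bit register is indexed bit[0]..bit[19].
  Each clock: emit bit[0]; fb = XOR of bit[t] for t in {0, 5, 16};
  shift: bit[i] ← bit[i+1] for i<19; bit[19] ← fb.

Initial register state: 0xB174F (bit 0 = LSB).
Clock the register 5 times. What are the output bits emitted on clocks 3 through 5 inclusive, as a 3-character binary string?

110

reg_0 = 0xB174F
clock 1: out=1, reg = 0x58BA7
clock 2: out=1, reg = 0xAC5D3
clock 3: out=1, reg = 0xD62E9
clock 4: out=1, reg = 0xEB174
clock 5: out=0, reg = 0xF58BA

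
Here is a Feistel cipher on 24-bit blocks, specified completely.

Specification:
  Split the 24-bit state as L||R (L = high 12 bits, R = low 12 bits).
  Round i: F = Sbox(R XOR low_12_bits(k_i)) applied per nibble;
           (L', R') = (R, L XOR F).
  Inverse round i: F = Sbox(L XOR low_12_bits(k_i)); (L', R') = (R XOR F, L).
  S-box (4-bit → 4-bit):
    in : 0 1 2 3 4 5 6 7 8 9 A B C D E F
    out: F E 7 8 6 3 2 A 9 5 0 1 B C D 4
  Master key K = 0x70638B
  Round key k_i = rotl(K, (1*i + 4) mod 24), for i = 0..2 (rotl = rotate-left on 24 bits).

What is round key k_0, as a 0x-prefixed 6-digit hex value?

K = 0x70638B
k_0 = rotl(K, (1*0+4) mod 24) = rotl(K, 4) = 0x0638B7

0x0638B7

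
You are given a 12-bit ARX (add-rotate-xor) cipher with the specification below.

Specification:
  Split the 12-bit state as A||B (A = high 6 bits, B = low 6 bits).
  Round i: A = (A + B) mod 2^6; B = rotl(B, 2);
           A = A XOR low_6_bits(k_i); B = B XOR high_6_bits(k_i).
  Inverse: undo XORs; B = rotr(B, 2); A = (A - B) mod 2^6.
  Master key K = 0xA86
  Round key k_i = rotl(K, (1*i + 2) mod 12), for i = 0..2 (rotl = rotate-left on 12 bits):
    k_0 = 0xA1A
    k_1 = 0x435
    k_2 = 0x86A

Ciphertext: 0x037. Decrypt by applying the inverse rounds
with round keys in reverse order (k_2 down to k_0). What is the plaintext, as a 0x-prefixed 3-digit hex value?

0xB1D

s_0 = ciphertext = 0x037
s_1 = InvRound(s_0, k_2) = 0x165
s_2 = InvRound(s_1, k_1) = 0x4DD
s_3 = InvRound(s_2, k_0) = 0xB1D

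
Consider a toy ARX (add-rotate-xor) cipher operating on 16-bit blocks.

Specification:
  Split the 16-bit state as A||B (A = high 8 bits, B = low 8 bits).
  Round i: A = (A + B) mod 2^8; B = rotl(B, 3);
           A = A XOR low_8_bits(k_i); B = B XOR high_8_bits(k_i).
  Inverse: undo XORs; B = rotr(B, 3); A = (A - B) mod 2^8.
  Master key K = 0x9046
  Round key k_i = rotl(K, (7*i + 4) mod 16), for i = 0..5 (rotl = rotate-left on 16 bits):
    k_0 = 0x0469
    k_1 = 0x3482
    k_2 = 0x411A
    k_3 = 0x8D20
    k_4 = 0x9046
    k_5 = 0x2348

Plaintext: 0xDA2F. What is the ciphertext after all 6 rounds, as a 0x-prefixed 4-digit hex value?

s_0 = plaintext = 0xDA2F
s_1 = Round(s_0, k_0) = 0x607D
s_2 = Round(s_1, k_1) = 0x5FDF
s_3 = Round(s_2, k_2) = 0x24BF
s_4 = Round(s_3, k_3) = 0xC370
s_5 = Round(s_4, k_4) = 0x7513
s_6 = Round(s_5, k_5) = 0xC0BB

0xC0BB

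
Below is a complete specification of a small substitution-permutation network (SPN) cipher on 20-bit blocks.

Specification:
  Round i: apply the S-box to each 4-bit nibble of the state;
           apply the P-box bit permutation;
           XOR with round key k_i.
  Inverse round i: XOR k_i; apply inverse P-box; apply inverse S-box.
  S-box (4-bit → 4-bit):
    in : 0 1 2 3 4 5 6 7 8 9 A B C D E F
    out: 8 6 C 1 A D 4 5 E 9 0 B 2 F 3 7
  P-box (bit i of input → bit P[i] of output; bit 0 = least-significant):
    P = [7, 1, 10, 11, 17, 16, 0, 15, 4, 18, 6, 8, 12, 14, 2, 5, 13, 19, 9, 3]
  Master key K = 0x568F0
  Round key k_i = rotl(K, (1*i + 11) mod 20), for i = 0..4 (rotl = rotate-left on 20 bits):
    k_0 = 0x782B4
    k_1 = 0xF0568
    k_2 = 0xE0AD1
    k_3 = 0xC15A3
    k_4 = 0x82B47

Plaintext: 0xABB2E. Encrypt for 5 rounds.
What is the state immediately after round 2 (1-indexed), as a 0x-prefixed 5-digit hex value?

0xFB1DC

s_0 = plaintext = 0xABB2E
s_1 = Round(s_0, k_0) = 0x35307
s_2 = Round(s_1, k_1) = 0xFB1DC
s_3 = Round(s_2, k_2) = 0x1F8B2
s_4 = Round(s_3, k_3) = 0x3CAE7
s_5 = Round(s_4, k_4) = 0xB4FC7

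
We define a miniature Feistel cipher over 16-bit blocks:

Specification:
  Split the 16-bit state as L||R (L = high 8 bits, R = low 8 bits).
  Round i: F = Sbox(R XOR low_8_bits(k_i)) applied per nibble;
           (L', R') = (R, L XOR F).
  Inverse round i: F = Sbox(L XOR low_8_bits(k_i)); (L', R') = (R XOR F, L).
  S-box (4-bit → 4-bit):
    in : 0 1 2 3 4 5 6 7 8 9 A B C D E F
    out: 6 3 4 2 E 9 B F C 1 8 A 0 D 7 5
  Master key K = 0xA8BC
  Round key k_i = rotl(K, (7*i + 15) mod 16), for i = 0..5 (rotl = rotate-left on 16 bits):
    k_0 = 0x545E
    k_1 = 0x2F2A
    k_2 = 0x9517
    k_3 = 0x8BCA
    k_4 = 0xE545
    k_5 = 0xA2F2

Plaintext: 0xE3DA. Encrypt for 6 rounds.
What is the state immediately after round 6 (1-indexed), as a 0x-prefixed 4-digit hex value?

s_0 = plaintext = 0xE3DA
s_1 = Round(s_0, k_0) = 0xDA2D
s_2 = Round(s_1, k_1) = 0x2DB5
s_3 = Round(s_2, k_2) = 0xB5A9
s_4 = Round(s_3, k_3) = 0xA907
s_5 = Round(s_4, k_4) = 0x074D
s_6 = Round(s_5, k_5) = 0x4DA2

0x4DA2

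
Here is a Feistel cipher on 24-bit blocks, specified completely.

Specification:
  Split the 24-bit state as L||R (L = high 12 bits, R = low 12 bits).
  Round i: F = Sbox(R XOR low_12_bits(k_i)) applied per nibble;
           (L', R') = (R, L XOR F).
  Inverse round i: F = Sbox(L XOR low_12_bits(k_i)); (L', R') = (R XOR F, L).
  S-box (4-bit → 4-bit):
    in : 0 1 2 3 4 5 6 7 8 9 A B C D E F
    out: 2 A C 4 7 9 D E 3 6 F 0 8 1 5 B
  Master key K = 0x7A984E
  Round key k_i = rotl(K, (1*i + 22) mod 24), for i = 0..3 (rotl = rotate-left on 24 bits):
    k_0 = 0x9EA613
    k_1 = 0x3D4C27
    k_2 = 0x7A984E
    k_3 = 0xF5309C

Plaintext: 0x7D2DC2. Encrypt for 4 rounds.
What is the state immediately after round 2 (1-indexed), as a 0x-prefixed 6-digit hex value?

s_0 = plaintext = 0x7D2DC2
s_1 = Round(s_0, k_0) = 0xDC27C8
s_2 = Round(s_1, k_1) = 0x7C8D99
s_3 = Round(s_2, k_2) = 0xD99ED6
s_4 = Round(s_3, k_3) = 0xED68E6

0x7C8D99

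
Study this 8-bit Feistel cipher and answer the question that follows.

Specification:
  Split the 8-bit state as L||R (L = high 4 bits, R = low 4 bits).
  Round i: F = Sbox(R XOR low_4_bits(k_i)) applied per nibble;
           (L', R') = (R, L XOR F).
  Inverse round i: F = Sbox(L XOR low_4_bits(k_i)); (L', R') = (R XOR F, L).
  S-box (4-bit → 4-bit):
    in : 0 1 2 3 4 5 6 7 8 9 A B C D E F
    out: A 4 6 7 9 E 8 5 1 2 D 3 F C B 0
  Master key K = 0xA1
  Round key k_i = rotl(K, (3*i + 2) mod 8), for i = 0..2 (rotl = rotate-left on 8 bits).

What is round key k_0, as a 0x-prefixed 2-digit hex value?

K = 0xA1
k_0 = rotl(K, (3*0+2) mod 8) = rotl(K, 2) = 0x86

0x86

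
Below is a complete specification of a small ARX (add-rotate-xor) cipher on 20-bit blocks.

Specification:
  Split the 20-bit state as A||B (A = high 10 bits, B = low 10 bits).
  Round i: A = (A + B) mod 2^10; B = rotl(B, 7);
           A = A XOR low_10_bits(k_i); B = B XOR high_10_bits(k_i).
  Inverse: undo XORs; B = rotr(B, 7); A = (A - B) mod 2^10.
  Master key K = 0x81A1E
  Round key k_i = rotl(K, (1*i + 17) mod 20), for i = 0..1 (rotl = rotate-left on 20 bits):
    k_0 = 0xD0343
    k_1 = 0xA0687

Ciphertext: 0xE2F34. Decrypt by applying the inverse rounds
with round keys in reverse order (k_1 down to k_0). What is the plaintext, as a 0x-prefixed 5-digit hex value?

0x3175D

s_0 = ciphertext = 0xE2F34
s_1 = InvRound(s_0, k_1) = 0xD85AB
s_2 = InvRound(s_1, k_0) = 0x3175D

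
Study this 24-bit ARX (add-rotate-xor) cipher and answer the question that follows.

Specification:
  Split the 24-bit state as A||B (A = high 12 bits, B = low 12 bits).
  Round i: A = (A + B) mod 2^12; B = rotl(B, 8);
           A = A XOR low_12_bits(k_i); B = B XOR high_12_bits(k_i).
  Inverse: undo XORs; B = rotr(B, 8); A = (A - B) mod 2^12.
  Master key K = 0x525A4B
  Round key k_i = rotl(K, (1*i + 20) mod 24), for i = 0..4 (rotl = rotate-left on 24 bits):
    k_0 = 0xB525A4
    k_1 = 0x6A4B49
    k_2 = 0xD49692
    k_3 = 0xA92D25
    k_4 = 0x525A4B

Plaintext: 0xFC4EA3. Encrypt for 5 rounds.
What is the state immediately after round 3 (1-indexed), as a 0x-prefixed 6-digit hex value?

0xBF32AB

s_0 = plaintext = 0xFC4EA3
s_1 = Round(s_0, k_0) = 0xBC38B8
s_2 = Round(s_1, k_1) = 0xF32E2F
s_3 = Round(s_2, k_2) = 0xBF32AB
s_4 = Round(s_3, k_3) = 0x3BB1B8
s_5 = Round(s_4, k_4) = 0xF38D3E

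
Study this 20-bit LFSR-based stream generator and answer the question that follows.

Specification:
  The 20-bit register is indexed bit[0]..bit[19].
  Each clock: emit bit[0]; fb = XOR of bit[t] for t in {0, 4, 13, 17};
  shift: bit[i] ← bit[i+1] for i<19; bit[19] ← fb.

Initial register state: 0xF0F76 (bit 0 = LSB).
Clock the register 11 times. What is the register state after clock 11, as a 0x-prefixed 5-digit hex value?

0x91DE1

reg_0 = 0xF0F76
clock 1: out=0, reg = 0x787BB
clock 2: out=1, reg = 0xBC3DD
clock 3: out=1, reg = 0xDE1EE
clock 4: out=0, reg = 0xEF0F7
clock 5: out=1, reg = 0x7787B
clock 6: out=1, reg = 0x3BC3D
clock 7: out=1, reg = 0x1DE1E
clock 8: out=0, reg = 0x8EF0F
clock 9: out=1, reg = 0x47787
clock 10: out=1, reg = 0x23BC3
clock 11: out=1, reg = 0x91DE1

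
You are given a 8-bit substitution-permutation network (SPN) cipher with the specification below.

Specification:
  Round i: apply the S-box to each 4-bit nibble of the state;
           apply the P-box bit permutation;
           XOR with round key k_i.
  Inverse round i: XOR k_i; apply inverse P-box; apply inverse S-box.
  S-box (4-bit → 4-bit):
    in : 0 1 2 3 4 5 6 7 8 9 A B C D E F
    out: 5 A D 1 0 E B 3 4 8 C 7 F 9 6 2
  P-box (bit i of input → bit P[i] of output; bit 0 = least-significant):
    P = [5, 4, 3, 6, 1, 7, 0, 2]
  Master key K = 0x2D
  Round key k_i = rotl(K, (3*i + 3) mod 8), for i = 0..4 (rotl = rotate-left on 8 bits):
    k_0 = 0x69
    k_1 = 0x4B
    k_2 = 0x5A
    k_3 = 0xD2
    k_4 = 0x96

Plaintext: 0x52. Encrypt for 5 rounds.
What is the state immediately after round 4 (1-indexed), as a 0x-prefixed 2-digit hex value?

0x3E

s_0 = plaintext = 0x52
s_1 = Round(s_0, k_0) = 0x84
s_2 = Round(s_1, k_1) = 0x4A
s_3 = Round(s_2, k_2) = 0x12
s_4 = Round(s_3, k_3) = 0x3E
s_5 = Round(s_4, k_4) = 0x8C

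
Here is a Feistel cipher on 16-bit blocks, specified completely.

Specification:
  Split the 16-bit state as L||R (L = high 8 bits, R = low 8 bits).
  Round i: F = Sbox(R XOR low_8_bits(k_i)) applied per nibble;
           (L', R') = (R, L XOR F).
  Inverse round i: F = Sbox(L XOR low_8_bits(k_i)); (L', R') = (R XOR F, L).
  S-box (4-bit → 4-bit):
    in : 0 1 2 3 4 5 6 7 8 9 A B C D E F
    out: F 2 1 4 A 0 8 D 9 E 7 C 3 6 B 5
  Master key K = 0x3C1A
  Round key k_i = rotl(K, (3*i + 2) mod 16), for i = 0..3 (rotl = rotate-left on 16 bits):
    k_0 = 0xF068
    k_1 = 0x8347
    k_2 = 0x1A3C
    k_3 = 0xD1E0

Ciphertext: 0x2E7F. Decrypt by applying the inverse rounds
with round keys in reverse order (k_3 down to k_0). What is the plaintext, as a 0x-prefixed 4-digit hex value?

s_0 = ciphertext = 0x2E7F
s_1 = InvRound(s_0, k_3) = 0x442E
s_2 = InvRound(s_1, k_2) = 0xF744
s_3 = InvRound(s_2, k_1) = 0x8BF7
s_4 = InvRound(s_3, k_0) = 0x438B

0x438B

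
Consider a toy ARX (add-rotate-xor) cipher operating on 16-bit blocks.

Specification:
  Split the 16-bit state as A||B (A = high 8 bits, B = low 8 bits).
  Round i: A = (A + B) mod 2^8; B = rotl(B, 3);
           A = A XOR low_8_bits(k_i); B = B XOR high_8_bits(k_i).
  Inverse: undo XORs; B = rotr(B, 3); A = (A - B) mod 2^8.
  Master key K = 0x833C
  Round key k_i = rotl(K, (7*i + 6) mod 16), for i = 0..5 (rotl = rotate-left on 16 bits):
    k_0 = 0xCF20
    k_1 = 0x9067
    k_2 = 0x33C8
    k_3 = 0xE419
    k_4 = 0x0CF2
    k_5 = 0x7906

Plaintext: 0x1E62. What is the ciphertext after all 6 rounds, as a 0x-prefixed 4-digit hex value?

s_0 = plaintext = 0x1E62
s_1 = Round(s_0, k_0) = 0xA0DC
s_2 = Round(s_1, k_1) = 0x1B76
s_3 = Round(s_2, k_2) = 0x5980
s_4 = Round(s_3, k_3) = 0xC0E0
s_5 = Round(s_4, k_4) = 0x520B
s_6 = Round(s_5, k_5) = 0x5B21

0x5B21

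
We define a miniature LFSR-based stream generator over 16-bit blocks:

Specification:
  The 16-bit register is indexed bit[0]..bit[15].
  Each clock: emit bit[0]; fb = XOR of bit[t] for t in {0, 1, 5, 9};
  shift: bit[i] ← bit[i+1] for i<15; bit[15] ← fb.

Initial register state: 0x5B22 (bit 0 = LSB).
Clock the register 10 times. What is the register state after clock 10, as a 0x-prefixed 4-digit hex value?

reg_0 = 0x5B22
clock 1: out=0, reg = 0xAD91
clock 2: out=1, reg = 0xD6C8
clock 3: out=0, reg = 0xEB64
clock 4: out=0, reg = 0x75B2
clock 5: out=0, reg = 0x3AD9
clock 6: out=1, reg = 0x1D6C
clock 7: out=0, reg = 0x8EB6
clock 8: out=0, reg = 0xC75B
clock 9: out=1, reg = 0xE3AD
clock 10: out=1, reg = 0xF1D6

0xF1D6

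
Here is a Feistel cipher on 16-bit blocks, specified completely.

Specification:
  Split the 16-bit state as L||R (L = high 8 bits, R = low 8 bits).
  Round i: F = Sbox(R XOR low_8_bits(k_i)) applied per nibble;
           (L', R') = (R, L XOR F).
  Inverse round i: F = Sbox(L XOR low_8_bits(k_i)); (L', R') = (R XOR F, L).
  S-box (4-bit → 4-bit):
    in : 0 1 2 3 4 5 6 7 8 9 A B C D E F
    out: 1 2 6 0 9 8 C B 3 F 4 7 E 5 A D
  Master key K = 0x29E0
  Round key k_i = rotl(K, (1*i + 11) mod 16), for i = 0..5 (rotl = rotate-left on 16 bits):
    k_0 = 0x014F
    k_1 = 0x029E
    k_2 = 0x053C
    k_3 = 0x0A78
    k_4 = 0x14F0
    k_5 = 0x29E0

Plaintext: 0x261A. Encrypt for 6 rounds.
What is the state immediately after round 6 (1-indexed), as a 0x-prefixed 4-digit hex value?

s_0 = plaintext = 0x261A
s_1 = Round(s_0, k_0) = 0x1AAE
s_2 = Round(s_1, k_1) = 0xAE1B
s_3 = Round(s_2, k_2) = 0x1BC5
s_4 = Round(s_3, k_3) = 0xC56E
s_5 = Round(s_4, k_4) = 0x6E3F
s_6 = Round(s_5, k_5) = 0x3F33

0x3F33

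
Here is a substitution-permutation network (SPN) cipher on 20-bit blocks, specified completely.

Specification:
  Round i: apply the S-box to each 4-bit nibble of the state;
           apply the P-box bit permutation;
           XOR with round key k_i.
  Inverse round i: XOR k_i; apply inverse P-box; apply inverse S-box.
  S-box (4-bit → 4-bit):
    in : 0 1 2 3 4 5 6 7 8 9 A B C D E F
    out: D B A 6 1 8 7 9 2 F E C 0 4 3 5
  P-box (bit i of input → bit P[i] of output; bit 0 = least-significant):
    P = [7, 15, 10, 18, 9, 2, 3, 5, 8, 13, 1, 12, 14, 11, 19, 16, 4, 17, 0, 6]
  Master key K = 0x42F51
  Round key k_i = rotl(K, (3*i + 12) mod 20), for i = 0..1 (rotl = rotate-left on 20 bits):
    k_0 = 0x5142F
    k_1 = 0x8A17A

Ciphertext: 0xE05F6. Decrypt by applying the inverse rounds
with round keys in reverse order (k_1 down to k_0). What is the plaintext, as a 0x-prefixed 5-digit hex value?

0x49B8A

s_0 = ciphertext = 0xE05F6
s_1 = InvRound(s_0, k_1) = 0x8C839
s_2 = InvRound(s_1, k_0) = 0x49B8A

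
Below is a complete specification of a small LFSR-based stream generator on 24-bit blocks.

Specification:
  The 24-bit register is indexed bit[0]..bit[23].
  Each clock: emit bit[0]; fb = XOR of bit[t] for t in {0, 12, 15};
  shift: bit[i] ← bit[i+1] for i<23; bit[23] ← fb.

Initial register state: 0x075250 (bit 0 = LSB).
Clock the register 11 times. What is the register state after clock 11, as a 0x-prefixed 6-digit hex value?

reg_0 = 0x075250
clock 1: out=0, reg = 0x83A928
clock 2: out=0, reg = 0xC1D494
clock 3: out=0, reg = 0x60EA4A
clock 4: out=0, reg = 0xB07525
clock 5: out=1, reg = 0x583A92
clock 6: out=0, reg = 0xAC1D49
clock 7: out=1, reg = 0x560EA4
clock 8: out=0, reg = 0x2B0752
clock 9: out=0, reg = 0x1583A9
clock 10: out=1, reg = 0x0AC1D4
clock 11: out=0, reg = 0x8560EA

0x8560EA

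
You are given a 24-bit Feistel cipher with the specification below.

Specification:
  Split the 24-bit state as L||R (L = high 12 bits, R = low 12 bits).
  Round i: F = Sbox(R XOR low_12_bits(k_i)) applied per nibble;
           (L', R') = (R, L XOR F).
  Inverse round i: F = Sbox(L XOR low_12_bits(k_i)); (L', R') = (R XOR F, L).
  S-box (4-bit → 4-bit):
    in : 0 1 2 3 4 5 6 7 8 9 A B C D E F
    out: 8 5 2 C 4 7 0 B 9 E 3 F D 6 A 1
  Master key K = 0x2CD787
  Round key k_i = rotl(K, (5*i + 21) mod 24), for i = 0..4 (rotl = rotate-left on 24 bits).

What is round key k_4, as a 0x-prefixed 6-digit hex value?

0x0E59AF

K = 0x2CD787
k_0 = rotl(K, (5*0+21) mod 24) = rotl(K, 21) = 0xE59AF0
k_1 = rotl(K, (5*1+21) mod 24) = rotl(K, 2) = 0xB35E1C
k_2 = rotl(K, (5*2+21) mod 24) = rotl(K, 7) = 0x6BC396
k_3 = rotl(K, (5*3+21) mod 24) = rotl(K, 12) = 0x7872CD
k_4 = rotl(K, (5*4+21) mod 24) = rotl(K, 17) = 0x0E59AF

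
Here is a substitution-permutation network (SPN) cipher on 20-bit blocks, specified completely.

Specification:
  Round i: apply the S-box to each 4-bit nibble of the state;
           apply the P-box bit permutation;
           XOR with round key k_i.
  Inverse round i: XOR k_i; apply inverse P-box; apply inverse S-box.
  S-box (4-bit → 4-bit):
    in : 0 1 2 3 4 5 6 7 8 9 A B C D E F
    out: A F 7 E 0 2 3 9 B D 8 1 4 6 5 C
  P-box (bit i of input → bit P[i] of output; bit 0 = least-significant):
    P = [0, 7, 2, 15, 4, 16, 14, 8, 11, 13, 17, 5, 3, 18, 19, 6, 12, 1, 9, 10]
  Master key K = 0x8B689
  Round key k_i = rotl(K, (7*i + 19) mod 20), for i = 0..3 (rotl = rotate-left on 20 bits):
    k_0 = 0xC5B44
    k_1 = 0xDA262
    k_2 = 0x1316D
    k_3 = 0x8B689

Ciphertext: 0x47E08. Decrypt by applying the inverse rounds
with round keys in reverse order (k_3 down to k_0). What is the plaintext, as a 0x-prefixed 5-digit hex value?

s_0 = ciphertext = 0x47E08
s_1 = InvRound(s_0, k_3) = 0x4DBC8
s_2 = InvRound(s_1, k_2) = 0xC58D1
s_3 = InvRound(s_2, k_1) = 0x24828
s_4 = InvRound(s_3, k_0) = 0xE1FAC

0xE1FAC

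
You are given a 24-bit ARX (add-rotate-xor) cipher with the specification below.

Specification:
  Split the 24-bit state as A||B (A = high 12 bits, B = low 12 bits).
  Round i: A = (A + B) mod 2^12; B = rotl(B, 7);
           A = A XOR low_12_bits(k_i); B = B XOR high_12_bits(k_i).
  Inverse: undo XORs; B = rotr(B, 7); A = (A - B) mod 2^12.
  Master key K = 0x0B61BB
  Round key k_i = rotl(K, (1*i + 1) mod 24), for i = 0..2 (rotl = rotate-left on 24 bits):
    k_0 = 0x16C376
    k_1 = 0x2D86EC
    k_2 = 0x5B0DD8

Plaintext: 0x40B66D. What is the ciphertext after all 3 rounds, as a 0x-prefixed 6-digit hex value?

s_0 = plaintext = 0x40B66D
s_1 = Round(s_0, k_0) = 0x90E7DF
s_2 = Round(s_1, k_1) = 0x601D66
s_3 = Round(s_2, k_2) = 0xEBF6DB

0xEBF6DB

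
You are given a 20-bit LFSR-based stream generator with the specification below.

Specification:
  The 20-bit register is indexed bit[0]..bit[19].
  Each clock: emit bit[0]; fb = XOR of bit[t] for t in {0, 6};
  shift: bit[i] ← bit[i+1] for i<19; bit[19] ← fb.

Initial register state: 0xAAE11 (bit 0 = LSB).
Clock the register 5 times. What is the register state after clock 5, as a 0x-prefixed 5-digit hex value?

reg_0 = 0xAAE11
clock 1: out=1, reg = 0xD5708
clock 2: out=0, reg = 0x6AB84
clock 3: out=0, reg = 0x355C2
clock 4: out=0, reg = 0x9AAE1
clock 5: out=1, reg = 0x4D570

0x4D570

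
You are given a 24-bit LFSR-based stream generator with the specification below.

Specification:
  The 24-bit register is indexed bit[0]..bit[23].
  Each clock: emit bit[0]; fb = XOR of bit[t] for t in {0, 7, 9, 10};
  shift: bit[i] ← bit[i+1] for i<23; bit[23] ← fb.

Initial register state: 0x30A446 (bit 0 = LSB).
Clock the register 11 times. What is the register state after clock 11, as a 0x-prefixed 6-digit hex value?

reg_0 = 0x30A446
clock 1: out=0, reg = 0x985223
clock 2: out=1, reg = 0x4C2911
clock 3: out=1, reg = 0xA61488
clock 4: out=0, reg = 0x530A44
clock 5: out=0, reg = 0xA98522
clock 6: out=0, reg = 0xD4C291
clock 7: out=1, reg = 0xEA6148
clock 8: out=0, reg = 0x7530A4
clock 9: out=0, reg = 0xBA9852
clock 10: out=0, reg = 0x5D4C29
clock 11: out=1, reg = 0x2EA614

0x2EA614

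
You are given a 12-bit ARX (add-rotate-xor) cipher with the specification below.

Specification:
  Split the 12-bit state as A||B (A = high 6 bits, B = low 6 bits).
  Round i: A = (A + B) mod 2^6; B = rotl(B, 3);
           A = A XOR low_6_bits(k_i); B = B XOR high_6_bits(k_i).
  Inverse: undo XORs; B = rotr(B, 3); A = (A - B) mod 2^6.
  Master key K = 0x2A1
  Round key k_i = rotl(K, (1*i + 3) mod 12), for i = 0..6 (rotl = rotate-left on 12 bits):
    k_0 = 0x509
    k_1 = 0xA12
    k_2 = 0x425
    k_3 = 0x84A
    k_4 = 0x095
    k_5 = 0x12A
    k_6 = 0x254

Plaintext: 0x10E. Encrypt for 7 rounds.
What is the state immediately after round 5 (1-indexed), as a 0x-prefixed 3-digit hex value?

0x17E

s_0 = plaintext = 0x10E
s_1 = Round(s_0, k_0) = 0x6E5
s_2 = Round(s_1, k_1) = 0x484
s_3 = Round(s_2, k_2) = 0xCF0
s_4 = Round(s_3, k_3) = 0xA67
s_5 = Round(s_4, k_4) = 0x17E
s_6 = Round(s_5, k_5) = 0xA73
s_7 = Round(s_6, k_6) = 0x217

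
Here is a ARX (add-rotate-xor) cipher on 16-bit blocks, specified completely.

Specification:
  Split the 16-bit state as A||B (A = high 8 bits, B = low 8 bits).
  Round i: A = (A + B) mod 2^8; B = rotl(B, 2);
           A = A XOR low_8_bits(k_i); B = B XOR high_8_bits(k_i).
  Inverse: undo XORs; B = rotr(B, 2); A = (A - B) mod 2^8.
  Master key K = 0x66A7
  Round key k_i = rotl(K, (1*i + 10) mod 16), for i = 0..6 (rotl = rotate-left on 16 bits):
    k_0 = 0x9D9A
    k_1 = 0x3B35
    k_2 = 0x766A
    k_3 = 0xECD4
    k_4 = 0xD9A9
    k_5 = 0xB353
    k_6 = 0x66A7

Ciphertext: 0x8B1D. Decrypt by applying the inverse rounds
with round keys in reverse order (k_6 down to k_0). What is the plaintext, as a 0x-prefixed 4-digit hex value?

s_0 = ciphertext = 0x8B1D
s_1 = InvRound(s_0, k_6) = 0x4EDE
s_2 = InvRound(s_1, k_5) = 0xC25B
s_3 = InvRound(s_2, k_4) = 0xCBA0
s_4 = InvRound(s_3, k_3) = 0x0C13
s_5 = InvRound(s_4, k_2) = 0x0D59
s_6 = InvRound(s_5, k_1) = 0xA098
s_7 = InvRound(s_6, k_0) = 0xF941

0xF941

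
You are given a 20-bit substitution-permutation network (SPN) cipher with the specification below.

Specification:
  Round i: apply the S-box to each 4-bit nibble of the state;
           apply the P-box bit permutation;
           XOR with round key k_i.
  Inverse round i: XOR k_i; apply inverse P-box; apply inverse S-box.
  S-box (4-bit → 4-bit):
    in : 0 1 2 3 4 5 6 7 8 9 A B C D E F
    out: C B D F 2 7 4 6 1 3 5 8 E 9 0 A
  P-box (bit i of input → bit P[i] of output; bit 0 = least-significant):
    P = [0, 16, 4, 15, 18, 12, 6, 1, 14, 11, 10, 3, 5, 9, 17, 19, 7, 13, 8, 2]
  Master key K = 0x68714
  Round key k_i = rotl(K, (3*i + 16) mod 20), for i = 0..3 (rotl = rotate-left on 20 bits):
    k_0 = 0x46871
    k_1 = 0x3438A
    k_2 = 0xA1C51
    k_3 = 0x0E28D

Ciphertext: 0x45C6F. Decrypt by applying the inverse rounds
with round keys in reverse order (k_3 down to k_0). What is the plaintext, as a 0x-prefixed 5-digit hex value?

0xA1C6F

s_0 = ciphertext = 0x45C6F
s_1 = InvRound(s_0, k_3) = 0x9973B
s_2 = InvRound(s_1, k_2) = 0x65F0F
s_3 = InvRound(s_2, k_1) = 0xDE799
s_4 = InvRound(s_3, k_0) = 0xA1C6F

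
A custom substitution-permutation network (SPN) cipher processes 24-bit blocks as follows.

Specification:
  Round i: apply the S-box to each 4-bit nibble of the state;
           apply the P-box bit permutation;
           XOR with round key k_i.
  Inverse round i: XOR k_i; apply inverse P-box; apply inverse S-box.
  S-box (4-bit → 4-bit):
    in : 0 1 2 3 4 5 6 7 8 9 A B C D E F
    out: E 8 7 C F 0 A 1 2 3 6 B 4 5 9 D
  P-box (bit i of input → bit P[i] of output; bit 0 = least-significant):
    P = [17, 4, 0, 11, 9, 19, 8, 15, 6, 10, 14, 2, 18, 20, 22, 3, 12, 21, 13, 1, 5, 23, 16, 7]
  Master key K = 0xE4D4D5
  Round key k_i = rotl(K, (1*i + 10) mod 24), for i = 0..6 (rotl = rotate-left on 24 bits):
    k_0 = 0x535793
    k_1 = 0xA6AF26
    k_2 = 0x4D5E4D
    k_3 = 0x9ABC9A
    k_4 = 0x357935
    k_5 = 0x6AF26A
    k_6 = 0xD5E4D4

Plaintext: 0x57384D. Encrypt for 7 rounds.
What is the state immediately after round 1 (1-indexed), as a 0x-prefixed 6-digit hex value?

0x19C09A

s_0 = plaintext = 0x57384D
s_1 = Round(s_0, k_0) = 0x19C09A
s_2 = Round(s_1, k_1) = 0xCEF9B3
s_3 = Round(s_2, k_2) = 0x00C006
s_4 = Round(s_3, k_3) = 0x73510C
s_5 = Round(s_4, k_4) = 0x3DD812
s_6 = Round(s_5, k_5) = 0x2D46FB
s_7 = Round(s_6, k_6) = 0x025BE8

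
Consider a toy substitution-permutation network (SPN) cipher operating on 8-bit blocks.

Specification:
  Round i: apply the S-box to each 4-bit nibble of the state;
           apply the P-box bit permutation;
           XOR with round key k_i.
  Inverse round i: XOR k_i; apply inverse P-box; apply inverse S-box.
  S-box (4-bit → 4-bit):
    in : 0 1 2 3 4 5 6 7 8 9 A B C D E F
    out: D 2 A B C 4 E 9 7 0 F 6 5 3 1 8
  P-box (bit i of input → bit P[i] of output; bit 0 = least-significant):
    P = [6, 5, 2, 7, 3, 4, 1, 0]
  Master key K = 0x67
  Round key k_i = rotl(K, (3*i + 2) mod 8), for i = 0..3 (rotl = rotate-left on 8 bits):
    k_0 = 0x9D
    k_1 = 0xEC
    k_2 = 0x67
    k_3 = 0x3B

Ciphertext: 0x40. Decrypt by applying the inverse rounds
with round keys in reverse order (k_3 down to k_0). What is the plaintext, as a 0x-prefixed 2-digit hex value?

s_0 = ciphertext = 0x40
s_1 = InvRound(s_0, k_3) = 0xAD
s_2 = InvRound(s_1, k_2) = 0xC7
s_3 = InvRound(s_2, k_1) = 0x01
s_4 = InvRound(s_3, k_0) = 0xD4

0xD4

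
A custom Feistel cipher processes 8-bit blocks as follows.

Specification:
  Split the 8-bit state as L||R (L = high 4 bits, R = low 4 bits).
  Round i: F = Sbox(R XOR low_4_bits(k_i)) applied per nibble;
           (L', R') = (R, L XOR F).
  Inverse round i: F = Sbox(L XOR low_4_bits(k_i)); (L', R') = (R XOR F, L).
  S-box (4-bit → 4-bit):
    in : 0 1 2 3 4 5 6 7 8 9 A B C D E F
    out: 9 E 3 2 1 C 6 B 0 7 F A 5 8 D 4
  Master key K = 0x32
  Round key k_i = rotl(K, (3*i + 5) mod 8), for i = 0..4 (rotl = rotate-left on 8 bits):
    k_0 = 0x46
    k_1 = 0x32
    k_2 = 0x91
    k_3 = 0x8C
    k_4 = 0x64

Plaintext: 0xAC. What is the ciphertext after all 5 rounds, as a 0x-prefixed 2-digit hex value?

s_0 = plaintext = 0xAC
s_1 = Round(s_0, k_0) = 0xC5
s_2 = Round(s_1, k_1) = 0x57
s_3 = Round(s_2, k_2) = 0x73
s_4 = Round(s_3, k_3) = 0x33
s_5 = Round(s_4, k_4) = 0x38

0x38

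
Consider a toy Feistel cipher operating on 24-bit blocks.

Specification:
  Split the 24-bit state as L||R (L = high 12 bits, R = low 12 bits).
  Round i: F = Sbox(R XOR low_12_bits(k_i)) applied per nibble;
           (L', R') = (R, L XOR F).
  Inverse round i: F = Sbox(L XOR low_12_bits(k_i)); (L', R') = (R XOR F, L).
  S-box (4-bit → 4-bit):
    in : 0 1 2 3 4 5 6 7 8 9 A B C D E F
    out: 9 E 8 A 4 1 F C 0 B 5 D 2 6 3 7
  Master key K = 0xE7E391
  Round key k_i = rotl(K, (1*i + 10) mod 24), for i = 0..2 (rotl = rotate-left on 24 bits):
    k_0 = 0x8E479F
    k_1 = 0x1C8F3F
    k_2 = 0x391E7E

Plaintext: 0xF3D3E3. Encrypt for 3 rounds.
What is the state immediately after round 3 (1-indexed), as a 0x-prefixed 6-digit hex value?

0x7CA02B

s_0 = plaintext = 0xF3D3E3
s_1 = Round(s_0, k_0) = 0x3E3BFF
s_2 = Round(s_1, k_1) = 0xBFF7CA
s_3 = Round(s_2, k_2) = 0x7CA02B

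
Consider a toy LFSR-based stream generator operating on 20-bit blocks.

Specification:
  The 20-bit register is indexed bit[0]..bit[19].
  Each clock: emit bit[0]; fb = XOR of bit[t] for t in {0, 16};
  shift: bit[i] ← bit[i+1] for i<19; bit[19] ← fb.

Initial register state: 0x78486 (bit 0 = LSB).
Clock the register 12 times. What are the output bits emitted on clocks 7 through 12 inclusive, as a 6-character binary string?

reg_0 = 0x78486
clock 1: out=0, reg = 0xBC243
clock 2: out=1, reg = 0x5E121
clock 3: out=1, reg = 0x2F090
clock 4: out=0, reg = 0x17848
clock 5: out=0, reg = 0x8BC24
clock 6: out=0, reg = 0x45E12
clock 7: out=0, reg = 0x22F09
clock 8: out=1, reg = 0x91784
clock 9: out=0, reg = 0xC8BC2
clock 10: out=0, reg = 0x645E1
clock 11: out=1, reg = 0xB22F0
clock 12: out=0, reg = 0xD9178

010010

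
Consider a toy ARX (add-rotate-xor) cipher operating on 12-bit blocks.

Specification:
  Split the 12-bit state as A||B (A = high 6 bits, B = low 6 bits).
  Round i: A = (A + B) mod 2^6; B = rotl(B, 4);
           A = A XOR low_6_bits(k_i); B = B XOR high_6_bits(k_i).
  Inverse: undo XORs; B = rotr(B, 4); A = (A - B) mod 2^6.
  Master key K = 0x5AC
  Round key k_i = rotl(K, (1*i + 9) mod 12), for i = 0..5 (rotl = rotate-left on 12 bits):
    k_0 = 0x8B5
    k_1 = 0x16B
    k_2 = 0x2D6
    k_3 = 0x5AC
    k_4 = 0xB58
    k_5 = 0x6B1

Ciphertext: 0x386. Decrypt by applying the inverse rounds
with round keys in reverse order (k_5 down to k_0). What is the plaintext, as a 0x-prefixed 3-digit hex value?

s_0 = ciphertext = 0x386
s_1 = InvRound(s_0, k_5) = 0x3B1
s_2 = InvRound(s_1, k_4) = 0x971
s_3 = InvRound(s_2, k_3) = 0xADE
s_4 = InvRound(s_3, k_2) = 0xA15
s_5 = InvRound(s_4, k_1) = 0x081
s_6 = InvRound(s_5, k_0) = 0xA4E

0xA4E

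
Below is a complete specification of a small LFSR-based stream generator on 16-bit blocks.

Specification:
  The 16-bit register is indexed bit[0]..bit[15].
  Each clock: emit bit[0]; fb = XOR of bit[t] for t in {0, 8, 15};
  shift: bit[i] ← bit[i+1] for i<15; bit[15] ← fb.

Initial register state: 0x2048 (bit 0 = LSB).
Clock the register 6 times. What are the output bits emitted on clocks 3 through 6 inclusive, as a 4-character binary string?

reg_0 = 0x2048
clock 1: out=0, reg = 0x1024
clock 2: out=0, reg = 0x0812
clock 3: out=0, reg = 0x0409
clock 4: out=1, reg = 0x8204
clock 5: out=0, reg = 0xC102
clock 6: out=0, reg = 0x6081

0100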